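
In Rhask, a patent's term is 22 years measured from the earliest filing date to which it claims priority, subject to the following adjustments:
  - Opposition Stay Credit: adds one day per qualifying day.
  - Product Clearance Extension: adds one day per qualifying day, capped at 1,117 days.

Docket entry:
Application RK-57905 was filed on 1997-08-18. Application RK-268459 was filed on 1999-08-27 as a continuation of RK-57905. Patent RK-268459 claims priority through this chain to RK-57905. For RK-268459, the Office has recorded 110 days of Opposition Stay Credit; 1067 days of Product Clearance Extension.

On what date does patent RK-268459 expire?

Earliest priority filing: 18 August 1997.
Base term: 18 August 1997 + 22 years → 18 August 2019.
Opposition Stay Credit: +110 days → 6 December 2019.
Product Clearance Extension: 1067 days (within the 1117-day cap) → +1067 days → 7 November 2022.

November 7, 2022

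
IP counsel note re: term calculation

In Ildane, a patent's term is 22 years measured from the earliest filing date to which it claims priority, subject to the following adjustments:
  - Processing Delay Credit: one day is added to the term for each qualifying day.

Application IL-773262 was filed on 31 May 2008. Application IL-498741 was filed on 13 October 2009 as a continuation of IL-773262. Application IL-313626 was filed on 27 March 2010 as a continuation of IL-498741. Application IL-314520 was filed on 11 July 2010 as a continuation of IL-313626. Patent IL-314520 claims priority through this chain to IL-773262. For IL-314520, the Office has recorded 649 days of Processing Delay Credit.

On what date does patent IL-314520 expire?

Earliest priority filing: 31 May 2008.
Base term: 31 May 2008 + 22 years → 31 May 2030.
Processing Delay Credit: +649 days → 10 March 2032.

2032-03-10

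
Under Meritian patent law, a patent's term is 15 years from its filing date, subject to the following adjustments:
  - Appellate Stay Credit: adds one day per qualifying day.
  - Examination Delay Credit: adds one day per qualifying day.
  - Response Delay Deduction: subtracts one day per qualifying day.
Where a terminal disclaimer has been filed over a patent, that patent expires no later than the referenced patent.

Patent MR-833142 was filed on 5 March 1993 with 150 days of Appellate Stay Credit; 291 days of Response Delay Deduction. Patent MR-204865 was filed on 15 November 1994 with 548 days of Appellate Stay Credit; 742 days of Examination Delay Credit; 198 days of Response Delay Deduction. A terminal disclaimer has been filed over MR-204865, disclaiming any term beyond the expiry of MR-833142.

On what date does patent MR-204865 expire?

2007-10-16

Natural term of MR-204865:
  Base: filing + 15 years → 15 November 2009.
  Appellate Stay Credit: +548 days → 17 May 2011.
  Examination Delay Credit: +742 days → 28 May 2013.
  Response Delay Deduction: −198 days → 11 November 2012.
Expiry of referenced patent MR-833142:
  Base: filing + 15 years → 5 March 2008.
  Appellate Stay Credit: +150 days → 2 August 2008.
  Response Delay Deduction: −291 days → 16 October 2007.
Terminal disclaimer: MR-204865 expires on the earlier of 11 November 2012 and 16 October 2007.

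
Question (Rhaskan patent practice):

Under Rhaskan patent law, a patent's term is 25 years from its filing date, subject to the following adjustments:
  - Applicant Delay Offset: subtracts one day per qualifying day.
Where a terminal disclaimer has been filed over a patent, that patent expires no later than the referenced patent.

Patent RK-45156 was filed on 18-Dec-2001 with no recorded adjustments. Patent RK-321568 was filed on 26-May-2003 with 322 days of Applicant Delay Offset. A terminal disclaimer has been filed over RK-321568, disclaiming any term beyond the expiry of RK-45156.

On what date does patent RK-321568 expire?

Natural term of RK-321568:
  Base: filing + 25 years → 26 May 2028.
  Applicant Delay Offset: −322 days → 9 July 2027.
Expiry of referenced patent RK-45156:
  Base: filing + 25 years → 18 December 2026.
Terminal disclaimer: RK-321568 expires on the earlier of 9 July 2027 and 18 December 2026.

December 18, 2026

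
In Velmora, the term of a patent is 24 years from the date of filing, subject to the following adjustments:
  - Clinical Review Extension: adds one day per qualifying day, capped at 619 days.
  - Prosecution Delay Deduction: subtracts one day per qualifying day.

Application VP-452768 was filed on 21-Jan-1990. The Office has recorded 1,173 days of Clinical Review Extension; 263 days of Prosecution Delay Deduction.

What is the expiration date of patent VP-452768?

Base term: filing date + 24 years → 21 January 2014.
Clinical Review Extension: 1173 days claimed exceeds the 619-day cap, so +619 days → 2 October 2015.
Prosecution Delay Deduction: −263 days → 12 January 2015.

January 12, 2015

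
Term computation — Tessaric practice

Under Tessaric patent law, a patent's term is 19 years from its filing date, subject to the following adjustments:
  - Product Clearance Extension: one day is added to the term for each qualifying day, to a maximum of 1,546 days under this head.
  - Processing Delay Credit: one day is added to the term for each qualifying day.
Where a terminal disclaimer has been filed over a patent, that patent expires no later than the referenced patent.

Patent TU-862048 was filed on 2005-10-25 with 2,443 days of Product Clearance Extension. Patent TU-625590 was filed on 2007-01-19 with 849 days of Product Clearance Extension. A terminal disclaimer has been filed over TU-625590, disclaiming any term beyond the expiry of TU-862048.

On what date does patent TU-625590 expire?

Natural term of TU-625590:
  Base: filing + 19 years → 19 January 2026.
  Product Clearance Extension: 849 days (within the 1546-day cap) → +849 days → 17 May 2028.
Expiry of referenced patent TU-862048:
  Base: filing + 19 years → 25 October 2024.
  Product Clearance Extension: 2443 days claimed exceeds the 1546-day cap, so +1546 days → 18 January 2029.
Terminal disclaimer: TU-625590 expires on the earlier of 17 May 2028 and 18 January 2029.

May 17, 2028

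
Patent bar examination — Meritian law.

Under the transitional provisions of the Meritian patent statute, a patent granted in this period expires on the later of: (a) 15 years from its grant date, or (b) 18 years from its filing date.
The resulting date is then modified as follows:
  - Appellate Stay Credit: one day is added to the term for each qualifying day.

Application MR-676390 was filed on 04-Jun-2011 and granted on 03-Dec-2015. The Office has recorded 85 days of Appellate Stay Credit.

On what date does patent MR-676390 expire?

February 26, 2031

(a) grant + 15 years → 3 December 2030.
(b) filing + 18 years → 4 June 2029.
Later of the two: 3 December 2030.
Appellate Stay Credit: +85 days → 26 February 2031.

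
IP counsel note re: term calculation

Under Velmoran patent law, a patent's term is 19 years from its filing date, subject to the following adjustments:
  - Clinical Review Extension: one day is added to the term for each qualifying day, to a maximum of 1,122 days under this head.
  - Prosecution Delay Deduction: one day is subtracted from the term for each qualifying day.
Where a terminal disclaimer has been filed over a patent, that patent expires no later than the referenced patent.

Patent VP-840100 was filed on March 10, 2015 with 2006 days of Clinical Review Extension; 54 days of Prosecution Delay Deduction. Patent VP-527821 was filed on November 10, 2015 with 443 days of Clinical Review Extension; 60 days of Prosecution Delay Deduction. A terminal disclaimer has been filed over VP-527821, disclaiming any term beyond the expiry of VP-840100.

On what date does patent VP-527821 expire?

Natural term of VP-527821:
  Base: filing + 19 years → 10 November 2034.
  Clinical Review Extension: 443 days (within the 1122-day cap) → +443 days → 27 January 2036.
  Prosecution Delay Deduction: −60 days → 28 November 2035.
Expiry of referenced patent VP-840100:
  Base: filing + 19 years → 10 March 2034.
  Clinical Review Extension: 2006 days claimed exceeds the 1122-day cap, so +1122 days → 5 April 2037.
  Prosecution Delay Deduction: −54 days → 10 February 2037.
Terminal disclaimer: VP-527821 expires on the earlier of 28 November 2035 and 10 February 2037.

2035-11-28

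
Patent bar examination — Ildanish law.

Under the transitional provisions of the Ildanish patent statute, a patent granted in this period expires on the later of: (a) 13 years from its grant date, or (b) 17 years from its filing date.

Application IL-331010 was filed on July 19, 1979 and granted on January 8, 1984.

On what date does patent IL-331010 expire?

January 8, 1997

(a) grant + 13 years → 8 January 1997.
(b) filing + 17 years → 19 July 1996.
Later of the two: 8 January 1997.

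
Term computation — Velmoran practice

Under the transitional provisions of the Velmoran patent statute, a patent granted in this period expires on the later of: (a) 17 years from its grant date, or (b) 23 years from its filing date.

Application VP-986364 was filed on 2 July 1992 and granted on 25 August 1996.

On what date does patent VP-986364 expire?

(a) grant + 17 years → 25 August 2013.
(b) filing + 23 years → 2 July 2015.
Later of the two: 2 July 2015.

July 2, 2015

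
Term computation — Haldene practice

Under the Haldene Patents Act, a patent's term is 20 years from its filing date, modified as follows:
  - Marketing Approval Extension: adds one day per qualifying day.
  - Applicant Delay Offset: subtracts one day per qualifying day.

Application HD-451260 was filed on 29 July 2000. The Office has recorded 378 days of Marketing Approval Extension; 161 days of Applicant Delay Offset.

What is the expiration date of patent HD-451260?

March 3, 2021

Base term: filing date + 20 years → 29 July 2020.
Marketing Approval Extension: +378 days → 11 August 2021.
Applicant Delay Offset: −161 days → 3 March 2021.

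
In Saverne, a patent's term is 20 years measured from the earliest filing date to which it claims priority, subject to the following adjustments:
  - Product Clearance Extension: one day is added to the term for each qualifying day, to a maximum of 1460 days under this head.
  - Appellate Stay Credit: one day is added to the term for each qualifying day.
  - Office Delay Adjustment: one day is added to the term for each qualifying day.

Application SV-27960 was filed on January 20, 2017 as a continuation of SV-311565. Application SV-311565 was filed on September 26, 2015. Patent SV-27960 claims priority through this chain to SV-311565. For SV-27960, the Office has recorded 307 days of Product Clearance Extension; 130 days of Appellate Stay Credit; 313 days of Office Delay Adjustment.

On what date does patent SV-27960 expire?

Earliest priority filing: 26 September 2015.
Base term: 26 September 2015 + 20 years → 26 September 2035.
Product Clearance Extension: 307 days (within the 1460-day cap) → +307 days → 29 July 2036.
Appellate Stay Credit: +130 days → 6 December 2036.
Office Delay Adjustment: +313 days → 15 October 2037.

2037-10-15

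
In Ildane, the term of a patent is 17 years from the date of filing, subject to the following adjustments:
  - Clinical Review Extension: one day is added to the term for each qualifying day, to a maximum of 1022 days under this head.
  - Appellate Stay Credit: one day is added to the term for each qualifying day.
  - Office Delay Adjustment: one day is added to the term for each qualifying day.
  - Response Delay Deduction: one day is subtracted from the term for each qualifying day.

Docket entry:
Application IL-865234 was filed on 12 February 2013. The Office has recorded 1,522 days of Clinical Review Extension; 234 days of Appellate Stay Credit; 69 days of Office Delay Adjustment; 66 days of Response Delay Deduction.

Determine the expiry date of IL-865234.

July 25, 2033

Base term: filing date + 17 years → 12 February 2030.
Clinical Review Extension: 1522 days claimed exceeds the 1022-day cap, so +1022 days → 30 November 2032.
Appellate Stay Credit: +234 days → 22 July 2033.
Office Delay Adjustment: +69 days → 29 September 2033.
Response Delay Deduction: −66 days → 25 July 2033.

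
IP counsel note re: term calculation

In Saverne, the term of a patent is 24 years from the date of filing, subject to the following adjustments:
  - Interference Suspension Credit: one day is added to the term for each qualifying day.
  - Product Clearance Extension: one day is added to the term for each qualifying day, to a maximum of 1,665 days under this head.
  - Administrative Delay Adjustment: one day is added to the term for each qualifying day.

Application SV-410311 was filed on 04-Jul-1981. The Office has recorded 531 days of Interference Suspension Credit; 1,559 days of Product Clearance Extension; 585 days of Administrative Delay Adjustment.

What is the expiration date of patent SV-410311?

October 30, 2012

Base term: filing date + 24 years → 4 July 2005.
Interference Suspension Credit: +531 days → 17 December 2006.
Product Clearance Extension: 1559 days (within the 1665-day cap) → +1559 days → 25 March 2011.
Administrative Delay Adjustment: +585 days → 30 October 2012.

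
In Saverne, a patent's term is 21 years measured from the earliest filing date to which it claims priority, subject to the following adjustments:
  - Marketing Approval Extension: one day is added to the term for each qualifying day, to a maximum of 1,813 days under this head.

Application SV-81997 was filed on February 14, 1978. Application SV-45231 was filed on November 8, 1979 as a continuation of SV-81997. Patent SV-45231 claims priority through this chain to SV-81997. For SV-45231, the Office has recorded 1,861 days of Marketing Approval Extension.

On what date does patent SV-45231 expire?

Earliest priority filing: 14 February 1978.
Base term: 14 February 1978 + 21 years → 14 February 1999.
Marketing Approval Extension: 1861 days claimed exceeds the 1813-day cap, so +1813 days → 1 February 2004.

February 1, 2004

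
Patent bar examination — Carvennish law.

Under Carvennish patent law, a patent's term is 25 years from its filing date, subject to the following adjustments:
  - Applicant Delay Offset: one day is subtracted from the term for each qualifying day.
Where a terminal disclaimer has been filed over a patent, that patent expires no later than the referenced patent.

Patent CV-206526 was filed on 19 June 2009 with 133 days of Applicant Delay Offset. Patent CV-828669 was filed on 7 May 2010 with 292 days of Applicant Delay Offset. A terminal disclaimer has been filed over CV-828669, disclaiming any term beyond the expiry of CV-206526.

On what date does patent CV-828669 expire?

February 6, 2034

Natural term of CV-828669:
  Base: filing + 25 years → 7 May 2035.
  Applicant Delay Offset: −292 days → 19 July 2034.
Expiry of referenced patent CV-206526:
  Base: filing + 25 years → 19 June 2034.
  Applicant Delay Offset: −133 days → 6 February 2034.
Terminal disclaimer: CV-828669 expires on the earlier of 19 July 2034 and 6 February 2034.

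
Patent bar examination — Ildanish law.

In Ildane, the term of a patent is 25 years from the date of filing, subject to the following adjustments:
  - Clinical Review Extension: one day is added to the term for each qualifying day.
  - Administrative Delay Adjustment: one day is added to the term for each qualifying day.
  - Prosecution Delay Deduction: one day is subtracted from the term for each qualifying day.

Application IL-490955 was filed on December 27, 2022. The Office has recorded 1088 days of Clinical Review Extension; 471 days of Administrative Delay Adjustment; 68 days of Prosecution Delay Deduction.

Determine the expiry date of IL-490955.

2052-01-26

Base term: filing date + 25 years → 27 December 2047.
Clinical Review Extension: +1088 days → 19 December 2050.
Administrative Delay Adjustment: +471 days → 3 April 2052.
Prosecution Delay Deduction: −68 days → 26 January 2052.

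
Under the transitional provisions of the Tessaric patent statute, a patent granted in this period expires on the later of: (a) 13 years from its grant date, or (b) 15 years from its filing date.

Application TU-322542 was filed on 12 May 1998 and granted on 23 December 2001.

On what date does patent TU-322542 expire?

(a) grant + 13 years → 23 December 2014.
(b) filing + 15 years → 12 May 2013.
Later of the two: 23 December 2014.

December 23, 2014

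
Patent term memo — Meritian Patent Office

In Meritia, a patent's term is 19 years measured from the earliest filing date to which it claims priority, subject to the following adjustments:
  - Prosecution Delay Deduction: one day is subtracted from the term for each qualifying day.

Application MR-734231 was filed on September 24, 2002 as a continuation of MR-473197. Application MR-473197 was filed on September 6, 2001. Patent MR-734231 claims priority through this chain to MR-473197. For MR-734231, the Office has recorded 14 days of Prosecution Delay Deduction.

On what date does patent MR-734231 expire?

August 23, 2020

Earliest priority filing: 6 September 2001.
Base term: 6 September 2001 + 19 years → 6 September 2020.
Prosecution Delay Deduction: −14 days → 23 August 2020.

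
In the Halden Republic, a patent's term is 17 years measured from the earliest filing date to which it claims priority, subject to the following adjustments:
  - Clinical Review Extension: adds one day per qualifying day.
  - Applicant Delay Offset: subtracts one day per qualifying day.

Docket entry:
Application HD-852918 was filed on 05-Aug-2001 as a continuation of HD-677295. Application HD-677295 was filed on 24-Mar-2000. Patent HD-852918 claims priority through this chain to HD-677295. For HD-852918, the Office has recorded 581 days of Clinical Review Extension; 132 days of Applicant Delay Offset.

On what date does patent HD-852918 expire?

Earliest priority filing: 24 March 2000.
Base term: 24 March 2000 + 17 years → 24 March 2017.
Clinical Review Extension: +581 days → 26 October 2018.
Applicant Delay Offset: −132 days → 16 June 2018.

June 16, 2018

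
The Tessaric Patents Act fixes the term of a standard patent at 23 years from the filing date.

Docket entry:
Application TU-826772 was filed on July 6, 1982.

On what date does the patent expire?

July 6, 2005

Filing date + 23 years → 6 July 2005.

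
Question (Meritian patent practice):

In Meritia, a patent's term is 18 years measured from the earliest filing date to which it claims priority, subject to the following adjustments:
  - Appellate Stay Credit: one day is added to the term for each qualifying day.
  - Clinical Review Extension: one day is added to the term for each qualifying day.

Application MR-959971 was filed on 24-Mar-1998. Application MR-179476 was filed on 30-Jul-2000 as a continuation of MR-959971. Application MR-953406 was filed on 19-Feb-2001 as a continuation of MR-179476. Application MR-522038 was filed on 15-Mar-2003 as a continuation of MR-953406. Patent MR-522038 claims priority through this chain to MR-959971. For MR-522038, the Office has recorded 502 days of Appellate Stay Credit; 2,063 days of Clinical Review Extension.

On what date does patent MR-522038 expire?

Earliest priority filing: 24 March 1998.
Base term: 24 March 1998 + 18 years → 24 March 2016.
Appellate Stay Credit: +502 days → 8 August 2017.
Clinical Review Extension: +2063 days → 2 April 2023.

2023-04-02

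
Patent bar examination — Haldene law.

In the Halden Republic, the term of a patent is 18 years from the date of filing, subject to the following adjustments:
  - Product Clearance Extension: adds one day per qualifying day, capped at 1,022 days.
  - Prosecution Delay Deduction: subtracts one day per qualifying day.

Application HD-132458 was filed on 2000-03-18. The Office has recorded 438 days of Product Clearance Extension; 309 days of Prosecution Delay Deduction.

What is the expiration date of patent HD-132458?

July 25, 2018

Base term: filing date + 18 years → 18 March 2018.
Product Clearance Extension: 438 days (within the 1022-day cap) → +438 days → 30 May 2019.
Prosecution Delay Deduction: −309 days → 25 July 2018.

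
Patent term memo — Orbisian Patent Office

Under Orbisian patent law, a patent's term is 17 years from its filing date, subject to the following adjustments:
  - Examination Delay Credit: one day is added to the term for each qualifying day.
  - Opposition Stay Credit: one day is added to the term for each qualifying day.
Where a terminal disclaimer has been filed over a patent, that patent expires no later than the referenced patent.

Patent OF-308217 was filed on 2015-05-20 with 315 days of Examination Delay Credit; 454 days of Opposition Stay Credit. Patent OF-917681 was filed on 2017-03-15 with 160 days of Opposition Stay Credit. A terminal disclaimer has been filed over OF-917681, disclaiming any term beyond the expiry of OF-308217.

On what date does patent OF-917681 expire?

June 28, 2034

Natural term of OF-917681:
  Base: filing + 17 years → 15 March 2034.
  Opposition Stay Credit: +160 days → 22 August 2034.
Expiry of referenced patent OF-308217:
  Base: filing + 17 years → 20 May 2032.
  Examination Delay Credit: +315 days → 31 March 2033.
  Opposition Stay Credit: +454 days → 28 June 2034.
Terminal disclaimer: OF-917681 expires on the earlier of 22 August 2034 and 28 June 2034.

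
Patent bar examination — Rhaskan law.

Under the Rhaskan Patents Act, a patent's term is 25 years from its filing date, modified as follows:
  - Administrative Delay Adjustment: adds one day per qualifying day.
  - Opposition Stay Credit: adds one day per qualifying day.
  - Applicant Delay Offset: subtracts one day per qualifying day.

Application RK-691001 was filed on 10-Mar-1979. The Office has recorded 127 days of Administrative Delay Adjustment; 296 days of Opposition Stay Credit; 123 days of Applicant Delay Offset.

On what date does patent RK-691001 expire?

January 4, 2005

Base term: filing date + 25 years → 10 March 2004.
Administrative Delay Adjustment: +127 days → 15 July 2004.
Opposition Stay Credit: +296 days → 7 May 2005.
Applicant Delay Offset: −123 days → 4 January 2005.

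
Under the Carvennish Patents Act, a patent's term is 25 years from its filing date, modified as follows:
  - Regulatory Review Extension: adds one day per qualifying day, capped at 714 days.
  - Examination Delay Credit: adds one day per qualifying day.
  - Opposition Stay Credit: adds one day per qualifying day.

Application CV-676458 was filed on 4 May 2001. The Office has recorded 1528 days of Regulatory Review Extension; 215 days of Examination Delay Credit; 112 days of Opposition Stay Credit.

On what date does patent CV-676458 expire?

March 10, 2029

Base term: filing date + 25 years → 4 May 2026.
Regulatory Review Extension: 1528 days claimed exceeds the 714-day cap, so +714 days → 17 April 2028.
Examination Delay Credit: +215 days → 18 November 2028.
Opposition Stay Credit: +112 days → 10 March 2029.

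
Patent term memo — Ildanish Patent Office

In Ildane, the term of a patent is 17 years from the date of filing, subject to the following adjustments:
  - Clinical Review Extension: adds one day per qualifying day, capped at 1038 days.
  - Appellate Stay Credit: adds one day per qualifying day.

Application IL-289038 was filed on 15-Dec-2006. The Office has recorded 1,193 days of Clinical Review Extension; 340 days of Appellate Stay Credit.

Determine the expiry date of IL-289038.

2027-09-23

Base term: filing date + 17 years → 15 December 2023.
Clinical Review Extension: 1193 days claimed exceeds the 1038-day cap, so +1038 days → 18 October 2026.
Appellate Stay Credit: +340 days → 23 September 2027.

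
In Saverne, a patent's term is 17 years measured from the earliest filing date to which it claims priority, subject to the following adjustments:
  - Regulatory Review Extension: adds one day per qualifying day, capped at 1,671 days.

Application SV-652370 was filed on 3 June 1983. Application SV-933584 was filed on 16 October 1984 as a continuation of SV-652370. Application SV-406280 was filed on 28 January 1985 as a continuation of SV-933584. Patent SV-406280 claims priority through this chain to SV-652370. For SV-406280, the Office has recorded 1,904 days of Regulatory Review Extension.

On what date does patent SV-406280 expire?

2004-12-30

Earliest priority filing: 3 June 1983.
Base term: 3 June 1983 + 17 years → 3 June 2000.
Regulatory Review Extension: 1904 days claimed exceeds the 1671-day cap, so +1671 days → 30 December 2004.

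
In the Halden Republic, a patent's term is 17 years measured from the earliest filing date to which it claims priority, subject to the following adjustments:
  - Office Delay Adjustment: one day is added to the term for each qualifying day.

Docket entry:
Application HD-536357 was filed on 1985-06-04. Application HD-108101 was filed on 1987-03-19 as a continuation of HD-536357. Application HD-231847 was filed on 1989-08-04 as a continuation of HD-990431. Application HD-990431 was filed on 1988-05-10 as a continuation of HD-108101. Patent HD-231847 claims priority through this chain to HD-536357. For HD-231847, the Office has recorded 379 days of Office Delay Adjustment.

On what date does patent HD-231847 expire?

2003-06-18

Earliest priority filing: 4 June 1985.
Base term: 4 June 1985 + 17 years → 4 June 2002.
Office Delay Adjustment: +379 days → 18 June 2003.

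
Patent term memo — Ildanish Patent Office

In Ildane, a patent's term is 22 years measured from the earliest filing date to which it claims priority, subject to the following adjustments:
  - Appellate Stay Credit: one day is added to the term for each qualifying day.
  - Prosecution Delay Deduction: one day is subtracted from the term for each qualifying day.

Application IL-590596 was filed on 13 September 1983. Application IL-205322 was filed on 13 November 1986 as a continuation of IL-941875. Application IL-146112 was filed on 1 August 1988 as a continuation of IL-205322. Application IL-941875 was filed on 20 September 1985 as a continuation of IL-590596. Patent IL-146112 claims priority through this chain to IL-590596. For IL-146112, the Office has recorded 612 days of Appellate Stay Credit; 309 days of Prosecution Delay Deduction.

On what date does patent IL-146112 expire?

July 13, 2006

Earliest priority filing: 13 September 1983.
Base term: 13 September 1983 + 22 years → 13 September 2005.
Appellate Stay Credit: +612 days → 18 May 2007.
Prosecution Delay Deduction: −309 days → 13 July 2006.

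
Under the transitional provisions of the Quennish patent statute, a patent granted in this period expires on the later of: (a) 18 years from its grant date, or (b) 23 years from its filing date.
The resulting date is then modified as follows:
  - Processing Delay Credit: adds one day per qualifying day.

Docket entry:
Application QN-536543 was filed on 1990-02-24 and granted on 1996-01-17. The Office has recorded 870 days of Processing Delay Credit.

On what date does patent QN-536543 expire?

(a) grant + 18 years → 17 January 2014.
(b) filing + 23 years → 24 February 2013.
Later of the two: 17 January 2014.
Processing Delay Credit: +870 days → 5 June 2016.

June 5, 2016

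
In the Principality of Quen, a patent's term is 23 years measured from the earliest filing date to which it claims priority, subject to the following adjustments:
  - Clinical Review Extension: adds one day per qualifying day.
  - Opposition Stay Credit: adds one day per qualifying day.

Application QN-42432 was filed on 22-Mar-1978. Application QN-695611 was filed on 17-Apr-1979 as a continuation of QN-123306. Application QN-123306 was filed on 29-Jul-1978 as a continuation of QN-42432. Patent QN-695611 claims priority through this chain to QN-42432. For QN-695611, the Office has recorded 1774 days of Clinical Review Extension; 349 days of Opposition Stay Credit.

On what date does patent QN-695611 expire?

Earliest priority filing: 22 March 1978.
Base term: 22 March 1978 + 23 years → 22 March 2001.
Clinical Review Extension: +1774 days → 29 January 2006.
Opposition Stay Credit: +349 days → 13 January 2007.

January 13, 2007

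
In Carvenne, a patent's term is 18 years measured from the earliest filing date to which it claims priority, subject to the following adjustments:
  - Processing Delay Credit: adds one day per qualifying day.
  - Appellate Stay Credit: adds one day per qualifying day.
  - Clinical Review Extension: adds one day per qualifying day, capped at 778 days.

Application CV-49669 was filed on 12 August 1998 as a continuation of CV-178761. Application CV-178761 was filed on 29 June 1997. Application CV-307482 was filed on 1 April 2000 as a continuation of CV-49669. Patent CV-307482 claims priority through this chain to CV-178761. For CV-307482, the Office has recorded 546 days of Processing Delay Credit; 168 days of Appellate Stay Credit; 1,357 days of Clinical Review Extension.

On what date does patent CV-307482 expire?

Earliest priority filing: 29 June 1997.
Base term: 29 June 1997 + 18 years → 29 June 2015.
Processing Delay Credit: +546 days → 26 December 2016.
Appellate Stay Credit: +168 days → 12 June 2017.
Clinical Review Extension: 1357 days claimed exceeds the 778-day cap, so +778 days → 30 July 2019.

2019-07-30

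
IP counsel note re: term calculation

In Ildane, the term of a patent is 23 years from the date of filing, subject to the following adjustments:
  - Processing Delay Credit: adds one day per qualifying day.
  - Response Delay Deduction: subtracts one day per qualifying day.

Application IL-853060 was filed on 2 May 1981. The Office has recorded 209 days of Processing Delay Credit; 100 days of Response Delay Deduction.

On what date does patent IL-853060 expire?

Base term: filing date + 23 years → 2 May 2004.
Processing Delay Credit: +209 days → 27 November 2004.
Response Delay Deduction: −100 days → 19 August 2004.

August 19, 2004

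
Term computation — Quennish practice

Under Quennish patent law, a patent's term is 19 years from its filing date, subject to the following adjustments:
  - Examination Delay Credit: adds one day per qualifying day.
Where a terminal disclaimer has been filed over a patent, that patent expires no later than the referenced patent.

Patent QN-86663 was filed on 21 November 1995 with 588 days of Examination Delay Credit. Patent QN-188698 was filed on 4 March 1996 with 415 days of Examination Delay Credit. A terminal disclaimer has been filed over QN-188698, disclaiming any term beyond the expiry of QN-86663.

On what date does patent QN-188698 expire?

Natural term of QN-188698:
  Base: filing + 19 years → 4 March 2015.
  Examination Delay Credit: +415 days → 22 April 2016.
Expiry of referenced patent QN-86663:
  Base: filing + 19 years → 21 November 2014.
  Examination Delay Credit: +588 days → 1 July 2016.
Terminal disclaimer: QN-188698 expires on the earlier of 22 April 2016 and 1 July 2016.

2016-04-22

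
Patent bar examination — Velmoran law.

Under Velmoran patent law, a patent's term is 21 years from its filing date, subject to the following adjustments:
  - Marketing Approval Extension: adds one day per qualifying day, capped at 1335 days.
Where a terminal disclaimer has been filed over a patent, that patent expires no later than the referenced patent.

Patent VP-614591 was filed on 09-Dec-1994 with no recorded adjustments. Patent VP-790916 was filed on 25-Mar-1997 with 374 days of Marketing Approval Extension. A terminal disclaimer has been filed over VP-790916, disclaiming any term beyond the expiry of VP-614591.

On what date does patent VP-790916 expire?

Natural term of VP-790916:
  Base: filing + 21 years → 25 March 2018.
  Marketing Approval Extension: 374 days (within the 1335-day cap) → +374 days → 3 April 2019.
Expiry of referenced patent VP-614591:
  Base: filing + 21 years → 9 December 2015.
Terminal disclaimer: VP-790916 expires on the earlier of 3 April 2019 and 9 December 2015.

December 9, 2015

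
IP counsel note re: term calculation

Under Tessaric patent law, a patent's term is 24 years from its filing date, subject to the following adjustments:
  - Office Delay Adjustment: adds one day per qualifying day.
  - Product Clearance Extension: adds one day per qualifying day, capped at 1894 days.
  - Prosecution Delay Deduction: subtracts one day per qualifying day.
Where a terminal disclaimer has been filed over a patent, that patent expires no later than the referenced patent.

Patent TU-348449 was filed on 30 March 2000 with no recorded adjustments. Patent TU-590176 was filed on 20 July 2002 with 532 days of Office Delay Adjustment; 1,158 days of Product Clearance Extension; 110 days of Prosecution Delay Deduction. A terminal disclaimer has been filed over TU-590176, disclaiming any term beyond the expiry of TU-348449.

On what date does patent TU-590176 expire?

March 30, 2024

Natural term of TU-590176:
  Base: filing + 24 years → 20 July 2026.
  Office Delay Adjustment: +532 days → 3 January 2028.
  Product Clearance Extension: 1158 days (within the 1894-day cap) → +1158 days → 6 March 2031.
  Prosecution Delay Deduction: −110 days → 16 November 2030.
Expiry of referenced patent TU-348449:
  Base: filing + 24 years → 30 March 2024.
Terminal disclaimer: TU-590176 expires on the earlier of 16 November 2030 and 30 March 2024.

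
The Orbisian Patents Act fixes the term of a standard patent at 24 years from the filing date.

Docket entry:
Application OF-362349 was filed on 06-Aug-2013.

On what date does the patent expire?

Filing date + 24 years → 6 August 2037.

2037-08-06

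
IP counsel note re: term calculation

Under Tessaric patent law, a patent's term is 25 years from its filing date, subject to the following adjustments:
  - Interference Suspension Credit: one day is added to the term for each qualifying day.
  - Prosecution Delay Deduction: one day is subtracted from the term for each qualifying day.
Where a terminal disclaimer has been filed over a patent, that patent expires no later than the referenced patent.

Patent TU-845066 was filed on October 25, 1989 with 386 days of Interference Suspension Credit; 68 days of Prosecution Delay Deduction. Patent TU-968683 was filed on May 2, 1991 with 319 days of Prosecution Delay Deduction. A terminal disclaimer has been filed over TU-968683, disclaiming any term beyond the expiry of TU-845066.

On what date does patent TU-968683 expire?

Natural term of TU-968683:
  Base: filing + 25 years → 2 May 2016.
  Prosecution Delay Deduction: −319 days → 18 June 2015.
Expiry of referenced patent TU-845066:
  Base: filing + 25 years → 25 October 2014.
  Interference Suspension Credit: +386 days → 15 November 2015.
  Prosecution Delay Deduction: −68 days → 8 September 2015.
Terminal disclaimer: TU-968683 expires on the earlier of 18 June 2015 and 8 September 2015.

June 18, 2015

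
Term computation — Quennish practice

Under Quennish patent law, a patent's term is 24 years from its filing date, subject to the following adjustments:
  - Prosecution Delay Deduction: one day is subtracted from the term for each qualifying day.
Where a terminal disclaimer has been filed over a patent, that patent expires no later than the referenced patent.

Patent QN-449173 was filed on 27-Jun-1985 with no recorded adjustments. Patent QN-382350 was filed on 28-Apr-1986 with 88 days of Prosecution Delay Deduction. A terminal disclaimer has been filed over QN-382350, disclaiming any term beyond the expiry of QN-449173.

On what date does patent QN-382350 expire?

2009-06-27

Natural term of QN-382350:
  Base: filing + 24 years → 28 April 2010.
  Prosecution Delay Deduction: −88 days → 30 January 2010.
Expiry of referenced patent QN-449173:
  Base: filing + 24 years → 27 June 2009.
Terminal disclaimer: QN-382350 expires on the earlier of 30 January 2010 and 27 June 2009.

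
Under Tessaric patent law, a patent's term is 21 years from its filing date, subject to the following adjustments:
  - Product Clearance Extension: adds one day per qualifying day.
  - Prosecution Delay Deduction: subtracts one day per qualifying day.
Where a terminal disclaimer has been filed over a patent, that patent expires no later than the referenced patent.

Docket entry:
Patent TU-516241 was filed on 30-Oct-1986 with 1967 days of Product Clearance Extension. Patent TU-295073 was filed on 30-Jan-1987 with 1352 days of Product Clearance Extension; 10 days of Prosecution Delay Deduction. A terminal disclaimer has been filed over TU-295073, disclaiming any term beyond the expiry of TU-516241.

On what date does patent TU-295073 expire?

Natural term of TU-295073:
  Base: filing + 21 years → 30 January 2008.
  Product Clearance Extension: +1352 days → 13 October 2011.
  Prosecution Delay Deduction: −10 days → 3 October 2011.
Expiry of referenced patent TU-516241:
  Base: filing + 21 years → 30 October 2007.
  Product Clearance Extension: +1967 days → 19 March 2013.
Terminal disclaimer: TU-295073 expires on the earlier of 3 October 2011 and 19 March 2013.

2011-10-03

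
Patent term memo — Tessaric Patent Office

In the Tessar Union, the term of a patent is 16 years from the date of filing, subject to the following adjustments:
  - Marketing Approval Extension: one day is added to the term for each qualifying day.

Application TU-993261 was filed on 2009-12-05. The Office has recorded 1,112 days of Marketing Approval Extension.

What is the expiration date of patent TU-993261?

Base term: filing date + 16 years → 5 December 2025.
Marketing Approval Extension: +1112 days → 21 December 2028.

2028-12-21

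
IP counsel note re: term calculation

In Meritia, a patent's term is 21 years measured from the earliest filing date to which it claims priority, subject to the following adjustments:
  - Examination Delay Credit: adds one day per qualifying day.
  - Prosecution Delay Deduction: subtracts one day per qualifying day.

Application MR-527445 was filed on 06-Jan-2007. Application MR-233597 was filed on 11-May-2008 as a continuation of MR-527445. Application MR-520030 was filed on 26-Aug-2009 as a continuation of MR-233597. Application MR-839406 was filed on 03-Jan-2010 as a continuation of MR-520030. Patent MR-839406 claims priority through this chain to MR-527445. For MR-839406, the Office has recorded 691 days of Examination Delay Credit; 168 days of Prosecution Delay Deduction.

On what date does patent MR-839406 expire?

Earliest priority filing: 6 January 2007.
Base term: 6 January 2007 + 21 years → 6 January 2028.
Examination Delay Credit: +691 days → 27 November 2029.
Prosecution Delay Deduction: −168 days → 12 June 2029.

June 12, 2029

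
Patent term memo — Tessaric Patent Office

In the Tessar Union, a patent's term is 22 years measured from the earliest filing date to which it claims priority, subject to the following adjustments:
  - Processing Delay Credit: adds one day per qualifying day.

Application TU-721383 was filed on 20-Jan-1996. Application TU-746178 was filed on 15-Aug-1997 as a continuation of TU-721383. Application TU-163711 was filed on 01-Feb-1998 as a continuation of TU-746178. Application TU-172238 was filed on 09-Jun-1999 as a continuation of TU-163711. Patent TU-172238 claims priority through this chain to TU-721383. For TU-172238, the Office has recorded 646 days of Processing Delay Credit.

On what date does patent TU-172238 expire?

Earliest priority filing: 20 January 1996.
Base term: 20 January 1996 + 22 years → 20 January 2018.
Processing Delay Credit: +646 days → 28 October 2019.

2019-10-28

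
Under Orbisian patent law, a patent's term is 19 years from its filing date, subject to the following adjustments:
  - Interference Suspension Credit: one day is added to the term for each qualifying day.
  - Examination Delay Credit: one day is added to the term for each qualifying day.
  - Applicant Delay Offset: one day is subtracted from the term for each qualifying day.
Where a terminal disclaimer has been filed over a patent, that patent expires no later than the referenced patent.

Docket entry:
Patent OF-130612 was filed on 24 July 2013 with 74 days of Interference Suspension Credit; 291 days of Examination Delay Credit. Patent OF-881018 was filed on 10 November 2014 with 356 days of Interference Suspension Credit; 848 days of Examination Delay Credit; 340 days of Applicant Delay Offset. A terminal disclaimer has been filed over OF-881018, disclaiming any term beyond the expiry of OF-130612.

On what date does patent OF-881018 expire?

Natural term of OF-881018:
  Base: filing + 19 years → 10 November 2033.
  Interference Suspension Credit: +356 days → 1 November 2034.
  Examination Delay Credit: +848 days → 26 February 2037.
  Applicant Delay Offset: −340 days → 23 March 2036.
Expiry of referenced patent OF-130612:
  Base: filing + 19 years → 24 July 2032.
  Interference Suspension Credit: +74 days → 6 October 2032.
  Examination Delay Credit: +291 days → 24 July 2033.
Terminal disclaimer: OF-881018 expires on the earlier of 23 March 2036 and 24 July 2033.

2033-07-24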